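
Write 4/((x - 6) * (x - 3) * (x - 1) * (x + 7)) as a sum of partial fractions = -1/(260*(x + 7)) + 1/(20*(x - 1)) - 1/(15*(x - 3)) + 4/(195*(x - 6))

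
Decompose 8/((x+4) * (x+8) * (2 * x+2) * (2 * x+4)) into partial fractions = -1/(84*(x + 8)) + 1/(12*(x + 4)) - 1/(6*(x + 2)) + 2/(21*(x + 1))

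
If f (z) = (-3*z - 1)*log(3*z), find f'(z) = (-3*z*log(z) - 3*z*log(3) - 3*z - 1)/z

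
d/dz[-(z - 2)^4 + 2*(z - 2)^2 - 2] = -4*z^3 + 24*z^2 - 44*z + 24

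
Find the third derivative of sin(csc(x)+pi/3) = (cos(pi/3 + 1/sin(x)) - 3*sin(pi/3 + 1/sin(x))/sin(x) - 6*cos(pi/3 + 1/sin(x))/sin(x)^2 + 6*sin(pi/3 + 1/sin(x))/sin(x)^3 + cos(x)^2*cos(pi/3 + 1/sin(x))/sin(x)^4)*cos(x)/sin(x)^2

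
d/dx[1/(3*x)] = -1/(3*x^2)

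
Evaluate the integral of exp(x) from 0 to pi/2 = -1 + exp(pi/2)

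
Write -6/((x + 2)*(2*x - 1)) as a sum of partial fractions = -12/(5*(2*x - 1)) + 6/(5*(x + 2))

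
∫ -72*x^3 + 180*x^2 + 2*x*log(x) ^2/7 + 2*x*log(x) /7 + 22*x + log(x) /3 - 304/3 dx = x*(-378*x^3 + 1260*x^2 + 3*x*log(x)^2 + 231*x + 7*log(x) - 2135)/21 + C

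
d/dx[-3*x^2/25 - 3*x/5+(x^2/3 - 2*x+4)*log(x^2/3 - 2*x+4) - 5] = 2*x*log(x^2/3 - 2*x + 4)/3 + 32*x/75 - 2*log(x^2/3 - 2*x + 4) - 13/5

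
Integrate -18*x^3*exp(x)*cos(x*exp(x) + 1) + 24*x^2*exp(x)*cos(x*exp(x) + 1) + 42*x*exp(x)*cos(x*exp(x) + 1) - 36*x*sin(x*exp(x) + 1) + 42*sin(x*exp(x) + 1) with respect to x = 6*x*(7 - 3*x)*sin(x*exp(x) + 1) + C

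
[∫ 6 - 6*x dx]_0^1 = 3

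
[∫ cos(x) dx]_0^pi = 0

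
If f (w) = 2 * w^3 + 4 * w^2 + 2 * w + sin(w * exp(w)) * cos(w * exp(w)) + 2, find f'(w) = 6*w^2 - 2*w*exp(w)*sin(w*exp(w))^2 + w*exp(w) + 8*w - 2*exp(w)*sin(w*exp(w))^2 + exp(w) + 2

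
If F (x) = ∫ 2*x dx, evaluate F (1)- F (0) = 1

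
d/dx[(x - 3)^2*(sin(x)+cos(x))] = -x^2*sin(x) + x^2*cos(x) + 8*x*sin(x) - 4*x*cos(x) - 15*sin(x) + 3*cos(x)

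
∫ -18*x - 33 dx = -9*x^2 - 33*x + C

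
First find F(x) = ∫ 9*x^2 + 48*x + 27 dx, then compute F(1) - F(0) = 54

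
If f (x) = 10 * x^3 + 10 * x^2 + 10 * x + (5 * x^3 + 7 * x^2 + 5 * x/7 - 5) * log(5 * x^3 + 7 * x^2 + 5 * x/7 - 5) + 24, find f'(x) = 15*x^2*log(5*x^3 + 7*x^2 + 5*x/7 - 5) + 45*x^2 + 14*x*log(5*x^3 + 7*x^2 + 5*x/7 - 5) + 34*x + 5*log(5*x^3 + 7*x^2 + 5*x/7 - 5)/7 + 75/7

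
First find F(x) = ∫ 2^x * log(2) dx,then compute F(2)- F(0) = 3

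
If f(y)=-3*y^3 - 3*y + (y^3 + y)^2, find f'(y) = 6*y^5 + 8*y^3 - 9*y^2 + 2*y - 3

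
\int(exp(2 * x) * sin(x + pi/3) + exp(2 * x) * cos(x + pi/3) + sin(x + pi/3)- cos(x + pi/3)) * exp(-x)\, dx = 2*sin(x + pi/3)*sinh(x) + C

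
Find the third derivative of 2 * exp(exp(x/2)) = exp(x/2 + exp(x/2))/4 + 3*exp(x + exp(x/2))/4 + exp(3*x/2 + exp(x/2))/4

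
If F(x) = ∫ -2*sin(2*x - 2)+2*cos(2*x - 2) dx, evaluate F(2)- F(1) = -1 + cos(2) + sin(2)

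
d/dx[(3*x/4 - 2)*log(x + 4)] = (3*x*log(x + 4) + 3*x + 12*log(x + 4) - 8)/(4*x + 16)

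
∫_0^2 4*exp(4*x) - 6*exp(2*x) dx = -3*exp(4) + 2 + exp(8)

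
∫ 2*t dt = t^2 + C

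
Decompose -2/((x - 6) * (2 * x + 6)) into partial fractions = 1/(9*(x + 3)) - 1/(9*(x - 6))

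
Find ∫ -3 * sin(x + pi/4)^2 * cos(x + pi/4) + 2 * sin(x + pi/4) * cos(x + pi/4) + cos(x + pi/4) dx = (-sin(2*x) + 2*sin(x + pi/4) + 1)*sin(x + pi/4)/2 + C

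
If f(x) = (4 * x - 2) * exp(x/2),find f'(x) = 2*x*exp(x/2) + 3*exp(x/2)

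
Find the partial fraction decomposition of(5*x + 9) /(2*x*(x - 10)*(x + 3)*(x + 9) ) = 1/(57*(x + 9)) - 1/(78*(x + 3)) + 59/(4940*(x - 10)) - 1/(60*x)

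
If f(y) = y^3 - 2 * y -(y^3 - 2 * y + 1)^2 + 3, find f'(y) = -6*y^5 + 16*y^3 - 3*y^2 - 8*y + 2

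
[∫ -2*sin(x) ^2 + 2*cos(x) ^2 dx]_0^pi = 0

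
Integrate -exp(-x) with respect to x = exp(-x) + C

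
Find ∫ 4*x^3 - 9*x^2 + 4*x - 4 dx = x^4 - 3*x^3 + 2*x^2 - 4*x + C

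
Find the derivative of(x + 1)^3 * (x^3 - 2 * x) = 6*x^5 + 15*x^4 + 4*x^3 - 15*x^2 - 12*x - 2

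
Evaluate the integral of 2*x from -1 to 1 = 0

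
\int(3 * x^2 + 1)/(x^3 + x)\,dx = log(2*x^3 + 2*x) + C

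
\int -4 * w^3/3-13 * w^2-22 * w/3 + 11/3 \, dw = -w^4/3 - 13*w^3/3 - 11*w^2/3 + 11*w/3 + C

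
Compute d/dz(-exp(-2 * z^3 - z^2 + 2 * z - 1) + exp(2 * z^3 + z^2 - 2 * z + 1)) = (6*z^2*exp(4*z^3 + 2*z^2 - 4*z + 2) + 6*z^2 + 2*z*exp(4*z^3 + 2*z^2 - 4*z + 2) + 2*z - 2*exp(4*z^3 + 2*z^2 - 4*z + 2) - 2)*exp(-2*z^3 - z^2 + 2*z - 1)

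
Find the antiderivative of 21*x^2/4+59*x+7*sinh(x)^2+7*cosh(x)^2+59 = (7*x + 6)*(x^2 + 16*x + 20)/4 + 7*sinh(2*x)/2 + C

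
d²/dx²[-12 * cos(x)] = 12*cos(x)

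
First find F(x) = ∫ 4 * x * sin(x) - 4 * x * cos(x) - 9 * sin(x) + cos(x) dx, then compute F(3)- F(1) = -7*sin(3) - sin(1) - cos(1) - 7*cos(3)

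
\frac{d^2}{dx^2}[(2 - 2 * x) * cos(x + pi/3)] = 2*x*cos(x + pi/3) + 4*sin(x + pi/3) - 2*cos(x + pi/3)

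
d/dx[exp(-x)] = -exp(-x)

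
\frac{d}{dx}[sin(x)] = cos(x)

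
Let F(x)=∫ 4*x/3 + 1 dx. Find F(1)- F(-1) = 2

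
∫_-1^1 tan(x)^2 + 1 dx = 2*tan(1)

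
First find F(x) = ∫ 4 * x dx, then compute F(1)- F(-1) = 0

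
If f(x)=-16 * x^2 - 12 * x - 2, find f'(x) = -32*x - 12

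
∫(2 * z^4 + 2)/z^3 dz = (z^4 - 1)/z^2 + C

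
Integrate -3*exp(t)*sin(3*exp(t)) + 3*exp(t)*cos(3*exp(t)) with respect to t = sqrt(2)*sin(3*exp(t) + pi/4) + C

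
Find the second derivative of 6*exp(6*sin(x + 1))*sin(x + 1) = 6*(8*sin(x + 1) + 9*sin(3*(x + 1)) + 9*cos(2*(x + 1)) + 3)*exp(-3*sin(x - 1) + 3*sin(x + 1))*exp(3*sin(x - 1) + 3*sin(x + 1))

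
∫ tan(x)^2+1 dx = tan(x) + C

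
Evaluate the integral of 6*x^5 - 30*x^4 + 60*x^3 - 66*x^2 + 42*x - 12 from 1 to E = -2*(-1 + E)^3 + (-1 + E)^6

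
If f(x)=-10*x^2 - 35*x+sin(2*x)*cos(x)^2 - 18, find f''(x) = -2*sin(2*x) - 4*sin(4*x) - 20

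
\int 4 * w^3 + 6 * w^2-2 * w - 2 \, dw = w^4 + 2*w^3 - w^2 - 2*w + C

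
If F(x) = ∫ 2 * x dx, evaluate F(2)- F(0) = 4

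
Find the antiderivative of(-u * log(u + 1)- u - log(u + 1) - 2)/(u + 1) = -(u + 2)*log(u + 1) + C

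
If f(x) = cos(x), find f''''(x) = cos(x)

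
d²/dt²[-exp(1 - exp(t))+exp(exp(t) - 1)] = (-exp(2*t) + exp(t) + exp(t + 2*exp(t) - 2) + exp(2*t + 2*exp(t) - 2))*exp(1 - exp(t))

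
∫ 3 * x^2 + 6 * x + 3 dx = x^3 + 3*x^2 + 3*x + C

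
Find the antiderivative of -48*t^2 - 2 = -16*t^3 - 2*t + C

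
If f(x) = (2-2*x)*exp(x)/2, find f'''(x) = -x*exp(x) - 2*exp(x)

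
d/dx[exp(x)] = exp(x)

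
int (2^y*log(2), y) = 2^y + C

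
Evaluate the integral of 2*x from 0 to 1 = 1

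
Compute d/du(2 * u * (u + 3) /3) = 4*u/3 + 2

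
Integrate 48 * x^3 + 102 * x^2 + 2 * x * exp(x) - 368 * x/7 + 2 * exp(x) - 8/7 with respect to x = 2*x*((3*x - 2)*(14*x^2 + 49*x + 2) + 7*exp(x))/7 + C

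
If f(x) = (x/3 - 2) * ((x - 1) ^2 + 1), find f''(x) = 2*x - 16/3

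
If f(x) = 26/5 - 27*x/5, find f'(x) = -27/5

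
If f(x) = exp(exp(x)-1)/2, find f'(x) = exp(x + exp(x) - 1)/2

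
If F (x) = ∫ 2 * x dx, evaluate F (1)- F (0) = 1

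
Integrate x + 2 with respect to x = x^2/2 + 2*x + C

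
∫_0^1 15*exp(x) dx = -15 + 15*E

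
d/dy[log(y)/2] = 1/(2*y)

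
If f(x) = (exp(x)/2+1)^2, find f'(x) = exp(2*x)/2 + exp(x)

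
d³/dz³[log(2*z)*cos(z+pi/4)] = (z^3*log(z)*sin(z + pi/4) + z^3*log(2)*sin(z + pi/4) - 3*z^2*cos(z + pi/4) + 3*z*sin(z + pi/4) + 2*cos(z + pi/4))/z^3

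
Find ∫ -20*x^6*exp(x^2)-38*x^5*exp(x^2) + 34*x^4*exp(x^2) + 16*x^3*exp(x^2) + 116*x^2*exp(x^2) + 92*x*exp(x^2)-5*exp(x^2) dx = -x*(10*x - 1)*(x^3 + 2*x^2 - 4*x - 5)*exp(x^2) + C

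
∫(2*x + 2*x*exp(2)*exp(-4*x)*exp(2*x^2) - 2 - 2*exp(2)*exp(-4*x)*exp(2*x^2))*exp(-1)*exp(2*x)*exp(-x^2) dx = 2*sinh((x - 1)^2) + C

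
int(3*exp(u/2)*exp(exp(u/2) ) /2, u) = 3*exp(exp(u/2)) + C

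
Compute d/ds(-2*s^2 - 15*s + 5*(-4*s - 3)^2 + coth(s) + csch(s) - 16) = 156*s + 105 - cosh(s)/sinh(s)^2 - 1/sinh(s)^2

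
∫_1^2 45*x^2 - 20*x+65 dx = 140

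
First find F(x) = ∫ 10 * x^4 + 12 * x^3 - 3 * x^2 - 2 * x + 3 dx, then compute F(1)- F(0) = 6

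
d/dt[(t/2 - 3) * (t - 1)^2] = 3*t^2/2 - 8*t + 13/2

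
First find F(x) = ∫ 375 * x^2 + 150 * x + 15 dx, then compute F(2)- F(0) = 1330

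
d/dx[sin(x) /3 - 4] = cos(x)/3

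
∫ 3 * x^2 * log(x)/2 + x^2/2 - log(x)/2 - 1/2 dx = x*(x^2 - 1)*log(x)/2 + C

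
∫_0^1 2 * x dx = 1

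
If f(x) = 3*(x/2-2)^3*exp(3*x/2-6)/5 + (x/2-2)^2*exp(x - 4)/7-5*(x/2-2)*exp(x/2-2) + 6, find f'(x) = 9*x^3*exp(3*x/2 - 6)/80 + x^2*exp(x - 4)/28 - 9*x^2*exp(3*x/2 - 6)/8 - 5*x*exp(x/2 - 2)/4 - 3*x*exp(x - 4)/14 + 18*x*exp(3*x/2 - 6)/5 + 5*exp(x/2 - 2)/2 + 2*exp(x - 4)/7 - 18*exp(3*x/2 - 6)/5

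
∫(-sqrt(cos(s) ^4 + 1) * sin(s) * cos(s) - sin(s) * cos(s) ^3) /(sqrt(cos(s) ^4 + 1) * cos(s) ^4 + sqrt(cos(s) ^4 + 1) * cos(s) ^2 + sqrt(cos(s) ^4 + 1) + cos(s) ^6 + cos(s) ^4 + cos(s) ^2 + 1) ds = (sqrt(cos(s)^4 + 1) + cos(s)^2)/(sqrt(cos(s)^4 + 1) + cos(s)^2 + 1) + C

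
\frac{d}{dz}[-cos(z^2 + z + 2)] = (2*z + 1)*sin(z^2 + z + 2)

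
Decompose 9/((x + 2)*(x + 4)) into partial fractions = -9/(2*(x + 4)) + 9/(2*(x + 2))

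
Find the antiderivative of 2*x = x^2 + C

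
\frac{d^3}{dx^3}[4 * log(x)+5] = 8/x^3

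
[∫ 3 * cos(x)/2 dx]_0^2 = 3*sin(2)/2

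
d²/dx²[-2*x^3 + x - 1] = -12*x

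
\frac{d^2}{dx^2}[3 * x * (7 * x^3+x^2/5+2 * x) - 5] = 252*x^2 + 18*x/5 + 12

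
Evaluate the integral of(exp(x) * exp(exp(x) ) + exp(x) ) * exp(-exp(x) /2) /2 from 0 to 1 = -exp(1/2) - exp(-E/2) + exp(-1/2) + exp(E/2)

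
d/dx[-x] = -1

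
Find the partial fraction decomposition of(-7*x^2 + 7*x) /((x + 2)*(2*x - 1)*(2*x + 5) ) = -245/(12*(2*x + 5)) + 7/(60*(2*x - 1)) + 42/(5*(x + 2))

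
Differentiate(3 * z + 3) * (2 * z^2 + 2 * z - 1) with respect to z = 18*z^2 + 24*z + 3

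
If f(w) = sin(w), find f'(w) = cos(w)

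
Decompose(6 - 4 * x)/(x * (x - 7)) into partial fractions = -22/(7*(x - 7)) - 6/(7*x)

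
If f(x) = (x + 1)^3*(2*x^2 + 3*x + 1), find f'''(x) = 120*x^2 + 216*x + 96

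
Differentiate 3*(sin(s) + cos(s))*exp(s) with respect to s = 6*exp(s)*cos(s)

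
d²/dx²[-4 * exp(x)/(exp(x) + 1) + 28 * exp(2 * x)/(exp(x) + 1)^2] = (-52*exp(3*x) + 112*exp(2*x) - 4*exp(x))/(exp(4*x) + 4*exp(3*x) + 6*exp(2*x) + 4*exp(x) + 1)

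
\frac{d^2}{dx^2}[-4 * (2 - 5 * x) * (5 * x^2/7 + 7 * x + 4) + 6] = 600*x/7 + 1880/7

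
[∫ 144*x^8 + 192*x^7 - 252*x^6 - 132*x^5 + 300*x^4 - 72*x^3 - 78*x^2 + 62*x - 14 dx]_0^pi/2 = -pi - 2 + pi^2/4 + pi^3/4 + 2*(-pi + 1 + pi^2/4 + pi^3/4)^3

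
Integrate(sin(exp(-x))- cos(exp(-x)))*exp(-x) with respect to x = sqrt(2)*sin(pi/4 + exp(-x)) + C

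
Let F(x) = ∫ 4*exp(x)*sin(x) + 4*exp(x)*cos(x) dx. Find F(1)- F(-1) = 4*(exp(-1) + E)*sin(1)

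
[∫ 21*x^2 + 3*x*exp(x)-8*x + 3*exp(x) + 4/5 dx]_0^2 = 208/5 + 6*exp(2)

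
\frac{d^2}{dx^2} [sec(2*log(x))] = 2*(-sin(2*log(x))/cos(2*log(x)) - 2 + 4/cos(2*log(x))^2)/(x^2*cos(2*log(x)))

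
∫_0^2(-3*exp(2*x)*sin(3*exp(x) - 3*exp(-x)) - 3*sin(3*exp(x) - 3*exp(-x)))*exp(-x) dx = -1 + cos(-3*exp(2) + 3*exp(-2))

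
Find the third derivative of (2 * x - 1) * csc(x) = (2*x*cos(x)/sin(x) - 12*x*cos(x)/sin(x)^3 - 6 - cos(x)/sin(x) + 12/sin(x)^2 + 6*cos(x)/sin(x)^3)/sin(x)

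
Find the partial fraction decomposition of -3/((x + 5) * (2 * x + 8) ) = 3/(2*(x + 5)) - 3/(2*(x + 4))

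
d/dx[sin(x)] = cos(x)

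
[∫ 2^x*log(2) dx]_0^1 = 1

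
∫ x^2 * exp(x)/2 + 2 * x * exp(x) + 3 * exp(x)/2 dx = (x + 1)^2*exp(x)/2 + C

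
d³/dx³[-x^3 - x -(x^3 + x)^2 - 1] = -120*x^3 - 48*x - 6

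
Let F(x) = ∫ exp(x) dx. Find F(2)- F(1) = -E + exp(2)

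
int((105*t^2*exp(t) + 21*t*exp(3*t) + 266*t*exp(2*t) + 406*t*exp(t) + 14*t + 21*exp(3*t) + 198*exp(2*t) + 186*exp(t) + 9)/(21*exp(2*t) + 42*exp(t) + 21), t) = (t*(5*t + 7)*exp(t) + (exp(t) + 1)*(7*t^2 + 21*t*exp(t) + 9*t - 42)/21)/(exp(t) + 1) + C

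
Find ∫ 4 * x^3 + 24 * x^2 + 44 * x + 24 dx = x^4 + 8*x^3 + 22*x^2 + 24*x + C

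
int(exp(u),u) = exp(u) + C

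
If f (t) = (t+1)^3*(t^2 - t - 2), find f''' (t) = 60*t^2 + 48*t - 12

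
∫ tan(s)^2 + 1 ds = tan(s) + C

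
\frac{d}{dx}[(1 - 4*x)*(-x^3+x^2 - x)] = 16*x^3 - 15*x^2 + 10*x - 1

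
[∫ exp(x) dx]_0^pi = -1 + exp(pi)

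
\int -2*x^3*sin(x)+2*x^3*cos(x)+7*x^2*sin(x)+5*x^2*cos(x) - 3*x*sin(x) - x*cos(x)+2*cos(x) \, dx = sqrt(2)*(2*x^3 - x^2 + x + 1)*sin(x + pi/4) + C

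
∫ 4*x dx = 2*x^2 + C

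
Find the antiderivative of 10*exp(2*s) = 5*exp(2*s) + C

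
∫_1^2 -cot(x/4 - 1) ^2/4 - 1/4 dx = -cot(1/2) + cot(3/4)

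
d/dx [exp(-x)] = -exp(-x)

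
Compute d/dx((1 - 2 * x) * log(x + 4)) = (-2*x*log(x + 4) - 2*x - 8*log(x + 4) + 1)/(x + 4)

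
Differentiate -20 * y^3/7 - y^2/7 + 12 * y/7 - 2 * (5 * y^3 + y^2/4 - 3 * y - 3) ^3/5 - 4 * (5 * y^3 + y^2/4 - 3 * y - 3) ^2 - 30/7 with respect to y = -450*y^8 - 60*y^7 + 5019*y^6/8 - 483*y^5/80 - 2191*y^4/8 + 371*y^3/10 + 7827*y^2/35 - 31*y/35 - 1326/35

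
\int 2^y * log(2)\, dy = 2^y + C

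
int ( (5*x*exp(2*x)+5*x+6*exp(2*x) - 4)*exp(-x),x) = 2*(5*x + 1)*sinh(x) + C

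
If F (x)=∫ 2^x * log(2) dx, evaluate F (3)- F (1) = 6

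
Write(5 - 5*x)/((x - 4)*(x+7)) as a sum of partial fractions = -40/(11*(x + 7)) - 15/(11*(x - 4))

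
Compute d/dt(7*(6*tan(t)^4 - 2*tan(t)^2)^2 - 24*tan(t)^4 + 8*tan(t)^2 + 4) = 2016*tan(t)^9 + 1008*tan(t)^7 - 992*tan(t)^5 + 32*tan(t)^3 + 16*tan(t)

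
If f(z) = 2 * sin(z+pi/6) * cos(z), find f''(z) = -4*sin(2*z + pi/6)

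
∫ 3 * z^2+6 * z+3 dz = z^3 + 3*z^2 + 3*z + C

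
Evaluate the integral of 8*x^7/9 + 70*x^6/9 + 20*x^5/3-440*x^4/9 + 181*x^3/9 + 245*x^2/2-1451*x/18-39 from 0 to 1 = -368/9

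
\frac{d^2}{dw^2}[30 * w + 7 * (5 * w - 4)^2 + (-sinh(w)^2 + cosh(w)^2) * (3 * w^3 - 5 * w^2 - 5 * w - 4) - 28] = 18*w + 340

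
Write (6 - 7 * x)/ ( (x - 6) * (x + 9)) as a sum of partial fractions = -23/(5*(x + 9)) - 12/(5*(x - 6))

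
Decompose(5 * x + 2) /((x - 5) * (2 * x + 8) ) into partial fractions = 1/(x + 4) + 3/(2*(x - 5))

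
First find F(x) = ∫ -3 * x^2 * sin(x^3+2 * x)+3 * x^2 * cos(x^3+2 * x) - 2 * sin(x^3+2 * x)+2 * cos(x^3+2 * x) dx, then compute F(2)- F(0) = -1 + sin(12) + cos(12)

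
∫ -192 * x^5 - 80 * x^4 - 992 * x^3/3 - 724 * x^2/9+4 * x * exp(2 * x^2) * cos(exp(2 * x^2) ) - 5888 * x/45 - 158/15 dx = -32*x^6 - 16*x^5 - 248*x^4/3 - 724*x^3/27 - 2944*x^2/45 - 158*x/15 + sin(exp(2*x^2)) + C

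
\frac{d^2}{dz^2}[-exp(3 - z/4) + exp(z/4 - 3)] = (exp(z/2 - 6) - 1)*exp(3 - z/4)/16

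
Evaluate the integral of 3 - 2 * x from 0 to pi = -3*pi - (3 - pi)^2 + 9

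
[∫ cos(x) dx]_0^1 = sin(1)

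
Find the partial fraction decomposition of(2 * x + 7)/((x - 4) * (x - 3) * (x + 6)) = -1/(18*(x + 6)) - 13/(9*(x - 3)) + 3/(2*(x - 4))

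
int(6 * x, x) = 3*x^2 + C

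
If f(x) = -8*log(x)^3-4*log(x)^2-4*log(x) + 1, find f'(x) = (-24*log(x)^2 - 8*log(x) - 4)/x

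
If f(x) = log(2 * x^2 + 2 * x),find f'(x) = (2*x + 1)/(x^2 + x)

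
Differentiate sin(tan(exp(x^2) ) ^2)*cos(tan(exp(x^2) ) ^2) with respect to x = 4*x*exp(x^2)*sin(exp(x^2))*cos(2 - 2/cos(exp(x^2))^2)/cos(exp(x^2))^3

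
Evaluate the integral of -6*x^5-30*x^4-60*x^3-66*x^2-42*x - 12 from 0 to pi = -(1 + pi)^6 - 2*(1 + pi)^3 + 3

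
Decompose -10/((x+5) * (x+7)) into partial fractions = 5/(x + 7) - 5/(x + 5)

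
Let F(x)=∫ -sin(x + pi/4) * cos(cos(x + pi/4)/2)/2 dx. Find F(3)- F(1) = sin(cos(pi/4 + 3)/2) - sin(cos(pi/4 + 1)/2)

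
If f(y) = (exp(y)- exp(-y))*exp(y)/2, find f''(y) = 2*exp(2*y)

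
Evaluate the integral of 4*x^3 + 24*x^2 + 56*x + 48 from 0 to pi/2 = -36 + (2 + (pi/2 + 2)^2)^2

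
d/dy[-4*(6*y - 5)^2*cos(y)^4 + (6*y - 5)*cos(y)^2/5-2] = 576*y^2*sin(y)*cos(y)^3 - 960*y*sin(y)*cos(y)^3 - 6*y*sin(2*y)/5 - 288*y*cos(y)^4 + 400*sin(y)*cos(y)^3 + sin(2*y) + 240*cos(y)^4 + 6*cos(y)^2/5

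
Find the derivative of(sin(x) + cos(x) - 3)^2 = 2*cos(2*x) - 6*sqrt(2)*cos(x + pi/4)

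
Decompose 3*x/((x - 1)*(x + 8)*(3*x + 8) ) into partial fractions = 9/(22*(3*x + 8)) - 1/(6*(x + 8)) + 1/(33*(x - 1))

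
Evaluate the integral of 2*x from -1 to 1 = 0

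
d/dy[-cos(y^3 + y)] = (3*y^2 + 1)*sin(y*(y^2 + 1))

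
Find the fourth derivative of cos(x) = cos(x)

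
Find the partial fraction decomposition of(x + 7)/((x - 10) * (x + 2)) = -5/(12*(x + 2)) + 17/(12*(x - 10))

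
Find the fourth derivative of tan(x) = 24*tan(x)^5 + 40*tan(x)^3 + 16*tan(x)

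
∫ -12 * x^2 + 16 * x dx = -4*x^3 + 8*x^2 + C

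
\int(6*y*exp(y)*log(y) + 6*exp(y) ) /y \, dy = 6*exp(y)*log(y) + C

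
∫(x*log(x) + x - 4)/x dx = (x - 4)*log(x) + C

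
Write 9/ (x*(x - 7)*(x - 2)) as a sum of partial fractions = -9/(10*(x - 2)) + 9/(35*(x - 7)) + 9/(14*x)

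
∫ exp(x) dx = exp(x) + C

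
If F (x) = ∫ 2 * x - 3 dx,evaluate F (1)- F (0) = -2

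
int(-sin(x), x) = cos(x) + C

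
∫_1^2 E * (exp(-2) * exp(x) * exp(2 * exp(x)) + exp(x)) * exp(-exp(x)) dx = -exp(-1 + E) - exp(1 - exp(2)) + exp(1 - E) + exp(-1 + exp(2))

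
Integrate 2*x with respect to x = x^2 + C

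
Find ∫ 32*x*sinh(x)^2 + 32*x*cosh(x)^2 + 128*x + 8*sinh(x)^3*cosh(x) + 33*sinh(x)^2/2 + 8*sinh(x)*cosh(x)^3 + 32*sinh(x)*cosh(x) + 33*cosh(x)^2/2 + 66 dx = 2*x + (8*x + sinh(2*x) + 4)^2 + sinh(2*x)/4 + C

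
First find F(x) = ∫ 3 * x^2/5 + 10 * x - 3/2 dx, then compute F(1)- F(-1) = -13/5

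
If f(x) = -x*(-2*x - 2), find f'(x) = 4*x + 2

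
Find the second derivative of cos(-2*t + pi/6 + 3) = -4*cos(-2*t + pi/6 + 3)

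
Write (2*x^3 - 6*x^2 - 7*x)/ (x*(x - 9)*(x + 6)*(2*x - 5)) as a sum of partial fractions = 38/(221*(2*x - 5)) + 101/(255*(x + 6)) + 101/(195*(x - 9))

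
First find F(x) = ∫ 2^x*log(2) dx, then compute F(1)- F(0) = 1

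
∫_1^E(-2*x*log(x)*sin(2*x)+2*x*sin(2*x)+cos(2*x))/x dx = cos(2)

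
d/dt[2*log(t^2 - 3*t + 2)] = (4*t - 6)/(t^2 - 3*t + 2)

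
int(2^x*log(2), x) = 2^x + C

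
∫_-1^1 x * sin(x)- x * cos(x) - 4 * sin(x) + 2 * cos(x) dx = -2*cos(1) + 6*sin(1)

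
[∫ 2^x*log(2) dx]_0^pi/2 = -1 + 2^(pi/2)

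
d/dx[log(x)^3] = 3*log(x)^2/x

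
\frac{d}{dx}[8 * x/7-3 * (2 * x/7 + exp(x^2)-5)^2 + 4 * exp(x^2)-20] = -24*x^2*exp(x^2)/7 - 12*x*exp(2*x^2) + 68*x*exp(x^2) - 24*x/49 - 12*exp(x^2)/7 + 68/7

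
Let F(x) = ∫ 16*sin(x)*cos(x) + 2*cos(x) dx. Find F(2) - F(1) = -2*sin(1) + 4*cos(2) + 2*sin(2) - 4*cos(4)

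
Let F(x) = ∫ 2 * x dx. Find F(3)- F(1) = 8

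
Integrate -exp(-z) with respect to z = exp(-z) + C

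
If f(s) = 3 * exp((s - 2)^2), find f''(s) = 12*s^2*exp(s^2 - 4*s + 4) - 48*s*exp(s^2 - 4*s + 4) + 54*exp(s^2 - 4*s + 4)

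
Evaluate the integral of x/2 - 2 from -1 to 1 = -4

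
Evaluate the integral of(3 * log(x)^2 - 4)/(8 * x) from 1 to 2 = -log(2)/2 + log(2)^3/8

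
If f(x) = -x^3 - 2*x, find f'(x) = -3*x^2 - 2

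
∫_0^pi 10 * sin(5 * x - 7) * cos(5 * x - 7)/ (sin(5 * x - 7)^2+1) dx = 0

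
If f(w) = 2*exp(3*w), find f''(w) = 18*exp(3*w)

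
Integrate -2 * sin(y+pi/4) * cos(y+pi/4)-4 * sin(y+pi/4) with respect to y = (cos(y + pi/4) + 2)^2 + C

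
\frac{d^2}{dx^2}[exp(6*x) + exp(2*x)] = 36*exp(6*x) + 4*exp(2*x)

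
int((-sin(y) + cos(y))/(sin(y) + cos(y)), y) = log(sin(y + pi/4)) + C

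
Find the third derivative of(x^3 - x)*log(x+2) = (6*x^3*log(x + 2) + 11*x^3 + 36*x^2*log(x + 2) + 54*x^2 + 72*x*log(x + 2) + 73*x + 48*log(x + 2) + 6)/(x^3 + 6*x^2 + 12*x + 8)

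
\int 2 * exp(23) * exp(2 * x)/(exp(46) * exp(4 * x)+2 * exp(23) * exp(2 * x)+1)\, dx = exp(2*x + 23)/(exp(2*x + 23) + 1) + C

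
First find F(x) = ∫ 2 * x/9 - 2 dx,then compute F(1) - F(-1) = -4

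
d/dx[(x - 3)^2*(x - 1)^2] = 4*x^3 - 24*x^2 + 44*x - 24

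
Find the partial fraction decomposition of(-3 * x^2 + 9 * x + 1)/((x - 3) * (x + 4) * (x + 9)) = -323/(60*(x + 9)) + 83/(35*(x + 4)) + 1/(84*(x - 3))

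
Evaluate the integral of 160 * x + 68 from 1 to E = -168 - 12*E + 5*(2 + 4*E)^2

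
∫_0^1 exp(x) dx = -1 + E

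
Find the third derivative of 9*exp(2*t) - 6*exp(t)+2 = 72*exp(2*t) - 6*exp(t)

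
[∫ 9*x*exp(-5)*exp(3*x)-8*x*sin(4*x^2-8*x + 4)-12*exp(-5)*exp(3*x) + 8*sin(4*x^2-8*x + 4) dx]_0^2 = 5*exp(-5) + E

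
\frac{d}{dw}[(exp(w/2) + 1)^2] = exp(w/2) + exp(w)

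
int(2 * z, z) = z^2 + C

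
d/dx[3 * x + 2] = 3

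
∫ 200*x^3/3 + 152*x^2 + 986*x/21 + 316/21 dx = 50*x^4/3 + 152*x^3/3 + 493*x^2/21 + 316*x/21 + C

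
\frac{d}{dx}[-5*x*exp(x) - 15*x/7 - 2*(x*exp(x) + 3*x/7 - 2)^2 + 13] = -4*x^2*exp(2*x) - 12*x^2*exp(x)/7 - 4*x*exp(2*x) - 3*x*exp(x)/7 - 36*x/49 + 3*exp(x) + 9/7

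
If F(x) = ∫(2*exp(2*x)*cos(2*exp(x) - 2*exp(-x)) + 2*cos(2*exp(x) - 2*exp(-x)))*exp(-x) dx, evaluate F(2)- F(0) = -sin(-2*exp(2) + 2*exp(-2))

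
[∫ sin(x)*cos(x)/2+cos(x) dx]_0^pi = 0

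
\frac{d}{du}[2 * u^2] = 4*u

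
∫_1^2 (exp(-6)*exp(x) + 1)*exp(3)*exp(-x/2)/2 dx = -exp(2) - exp(-5/2) + exp(-2) + exp(5/2)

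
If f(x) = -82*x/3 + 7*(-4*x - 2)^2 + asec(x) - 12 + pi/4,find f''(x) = (224*x^5 - 448*x^3 - 2*x^2*sqrt(1 - 1/x^2) + 224*x + sqrt(1 - 1/x^2))/(x^5 - 2*x^3 + x)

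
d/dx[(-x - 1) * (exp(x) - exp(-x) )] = (-x*exp(2*x) - x - 2*exp(2*x))*exp(-x)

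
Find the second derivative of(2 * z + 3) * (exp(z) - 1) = 2*z*exp(z) + 7*exp(z)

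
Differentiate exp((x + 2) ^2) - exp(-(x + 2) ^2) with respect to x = (2*x*exp(2*x^2 + 8*x + 8) + 2*x + 4*exp(2*x^2 + 8*x + 8) + 4)*exp(-x^2 - 4*x - 4)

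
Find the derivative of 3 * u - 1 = 3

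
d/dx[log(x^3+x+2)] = (3*x^2 + 1)/(x^3 + x + 2)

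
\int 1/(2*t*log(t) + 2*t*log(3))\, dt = log(log(3*t))/2 + C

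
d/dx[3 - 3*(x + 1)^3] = -9*x^2 - 18*x - 9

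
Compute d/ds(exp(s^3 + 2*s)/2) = 3*s^2*exp(s^3 + 2*s)/2 + exp(s^3 + 2*s)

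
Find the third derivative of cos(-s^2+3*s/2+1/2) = -8*s^3*sin(-s^2 + 3*s/2 + 1/2) + 18*s^2*sin(-s^2 + 3*s/2 + 1/2) - 27*s*sin(-s^2 + 3*s/2 + 1/2)/2 - 12*s*cos(-s^2 + 3*s/2 + 1/2) + 27*sin(-s^2 + 3*s/2 + 1/2)/8 + 9*cos(-s^2 + 3*s/2 + 1/2)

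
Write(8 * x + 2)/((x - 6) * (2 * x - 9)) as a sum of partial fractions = -76/(3*(2*x - 9)) + 50/(3*(x - 6))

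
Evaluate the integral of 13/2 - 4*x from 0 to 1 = 9/2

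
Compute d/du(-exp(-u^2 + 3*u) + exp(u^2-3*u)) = 2*u*exp(-u^2 + 3*u) + 2*u*exp(u^2 - 3*u) - 3*exp(-u^2 + 3*u) - 3*exp(u^2 - 3*u)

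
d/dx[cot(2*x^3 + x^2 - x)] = (-6*x^2 - 2*x + 1)/sin(x*(2*x^2 + x - 1))^2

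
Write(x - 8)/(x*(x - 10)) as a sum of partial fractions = 1/(5*(x - 10)) + 4/(5*x)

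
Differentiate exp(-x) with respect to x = -exp(-x)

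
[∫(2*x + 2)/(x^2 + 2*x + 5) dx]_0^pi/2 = -log(5) + log(4 + (1 + pi/2)^2)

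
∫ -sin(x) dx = cos(x) + C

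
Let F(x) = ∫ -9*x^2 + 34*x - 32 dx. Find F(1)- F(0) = -18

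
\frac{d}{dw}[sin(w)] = cos(w)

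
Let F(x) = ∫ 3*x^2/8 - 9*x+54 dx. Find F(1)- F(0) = 397/8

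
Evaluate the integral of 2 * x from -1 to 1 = 0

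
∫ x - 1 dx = x^2/2 - x + C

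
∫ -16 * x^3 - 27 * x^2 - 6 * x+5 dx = -4*x^4 - 9*x^3 - 3*x^2 + 5*x + C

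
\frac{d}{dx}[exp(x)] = exp(x)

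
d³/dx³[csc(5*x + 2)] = -750*cot(5*x + 2)^3*csc(5*x + 2) - 625*cot(5*x + 2)*csc(5*x + 2)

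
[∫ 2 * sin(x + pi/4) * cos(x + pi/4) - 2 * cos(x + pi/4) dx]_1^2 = -(-1 + sin(pi/4 + 1))^2 + (-1 + sin(pi/4 + 2))^2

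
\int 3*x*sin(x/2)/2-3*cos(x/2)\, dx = -3*x*cos(x/2) + C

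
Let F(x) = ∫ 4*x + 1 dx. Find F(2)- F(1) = 7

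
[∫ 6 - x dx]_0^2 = 10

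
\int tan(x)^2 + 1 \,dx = tan(x) + C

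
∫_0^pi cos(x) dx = 0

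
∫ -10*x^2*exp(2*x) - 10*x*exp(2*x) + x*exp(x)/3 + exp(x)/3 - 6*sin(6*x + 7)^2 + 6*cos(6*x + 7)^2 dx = -5*x^2*exp(2*x) + x*exp(x)/3 + sin(12*x + 14)/2 + C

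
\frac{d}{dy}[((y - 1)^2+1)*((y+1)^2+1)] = 4*y^3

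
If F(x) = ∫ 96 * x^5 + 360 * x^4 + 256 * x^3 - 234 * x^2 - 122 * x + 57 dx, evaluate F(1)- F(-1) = 102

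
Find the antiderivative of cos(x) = sin(x) + C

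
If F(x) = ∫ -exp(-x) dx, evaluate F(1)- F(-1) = -E + exp(-1)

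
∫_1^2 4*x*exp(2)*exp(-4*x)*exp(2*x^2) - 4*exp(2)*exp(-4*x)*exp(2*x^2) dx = -1 + exp(2)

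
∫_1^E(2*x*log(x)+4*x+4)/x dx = 2 + 4*E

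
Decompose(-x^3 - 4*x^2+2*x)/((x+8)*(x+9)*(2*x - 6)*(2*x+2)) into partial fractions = -129/(128*(x + 9)) + 60/(77*(x + 8)) + 5/(896*(x + 1)) - 19/(704*(x - 3))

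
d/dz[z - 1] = 1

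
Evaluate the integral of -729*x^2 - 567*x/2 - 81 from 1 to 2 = -8829/4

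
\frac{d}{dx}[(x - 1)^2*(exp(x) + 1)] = x^2*exp(x) + 2*x - exp(x) - 2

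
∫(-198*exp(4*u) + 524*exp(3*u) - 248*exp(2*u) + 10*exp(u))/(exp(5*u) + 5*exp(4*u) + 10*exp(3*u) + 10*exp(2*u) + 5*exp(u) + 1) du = (-20*exp(4*u) + 118*exp(3*u) - 85*exp(2*u) + 26*exp(u) + 4)/(exp(4*u) + 4*exp(3*u) + 6*exp(2*u) + 4*exp(u) + 1) + C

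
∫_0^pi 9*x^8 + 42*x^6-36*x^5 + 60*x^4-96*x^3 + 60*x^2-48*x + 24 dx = 8 + (-2 + 2*pi + pi^3)^3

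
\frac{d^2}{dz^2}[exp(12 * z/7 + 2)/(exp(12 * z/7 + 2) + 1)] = (144*exp(12*z/7 + 2) - 144*exp(24*z/7 + 4))/(49*exp(6)*exp(36*z/7) + 147*exp(4)*exp(24*z/7) + 147*exp(2)*exp(12*z/7) + 49)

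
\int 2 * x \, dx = x^2 + C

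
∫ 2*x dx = x^2 + C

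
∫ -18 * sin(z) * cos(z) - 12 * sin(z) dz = (3*cos(z) + 2)^2 + C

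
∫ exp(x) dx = exp(x) + C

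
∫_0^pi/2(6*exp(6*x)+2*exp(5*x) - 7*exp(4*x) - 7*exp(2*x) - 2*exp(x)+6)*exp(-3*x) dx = -exp(pi/2) + exp(-pi/2) + (-exp(-pi/2) + exp(pi/2))^2 + 2*(-exp(-pi/2) + exp(pi/2))^3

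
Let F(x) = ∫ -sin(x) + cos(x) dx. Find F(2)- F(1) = -sin(1) - cos(1) + cos(2) + sin(2)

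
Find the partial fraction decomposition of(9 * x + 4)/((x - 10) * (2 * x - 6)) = -31/(14*(x - 3)) + 47/(7*(x - 10))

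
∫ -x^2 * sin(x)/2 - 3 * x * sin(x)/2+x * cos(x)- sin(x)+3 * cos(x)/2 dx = (x^2/2 + 3*x/2 + 1)*cos(x) + C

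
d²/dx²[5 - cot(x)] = -2*cos(x)/sin(x)^3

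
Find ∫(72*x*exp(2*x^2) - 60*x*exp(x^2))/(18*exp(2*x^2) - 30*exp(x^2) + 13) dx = log((6*exp(x^2) - 5)^2 + 1) + C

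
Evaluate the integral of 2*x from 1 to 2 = 3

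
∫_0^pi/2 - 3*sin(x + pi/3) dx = -3*sqrt(3)/2 - 3/2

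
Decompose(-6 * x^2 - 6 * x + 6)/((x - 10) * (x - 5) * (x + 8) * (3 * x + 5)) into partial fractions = -9/(6650*(3*x + 5)) + 55/(741*(x + 8)) + 87/(650*(x - 5)) - 109/(525*(x - 10))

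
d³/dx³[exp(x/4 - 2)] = exp(x/4 - 2)/64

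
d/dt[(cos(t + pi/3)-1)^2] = 2*sin(t + pi/3) - cos(2*t + pi/6)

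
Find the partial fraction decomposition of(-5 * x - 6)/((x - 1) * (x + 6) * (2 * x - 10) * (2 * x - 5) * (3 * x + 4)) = -27/(42826*(3*x + 4)) + 148/(5865*(2*x - 5)) + 6/(9163*(x + 6)) - 11/(1176*(x - 1)) - 31/(8360*(x - 5))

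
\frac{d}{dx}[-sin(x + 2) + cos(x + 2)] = -sin(x + 2) - cos(x + 2)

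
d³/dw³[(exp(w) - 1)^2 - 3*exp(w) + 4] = 8*exp(2*w) - 5*exp(w)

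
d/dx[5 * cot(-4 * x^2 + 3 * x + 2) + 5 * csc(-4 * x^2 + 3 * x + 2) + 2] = 40*x*cot(-4*x^2 + 3*x + 2)^2 + 40*x*cot(-4*x^2 + 3*x + 2)*csc(-4*x^2 + 3*x + 2) + 40*x - 15*cot(-4*x^2 + 3*x + 2)^2 - 15*cot(-4*x^2 + 3*x + 2)*csc(-4*x^2 + 3*x + 2) - 15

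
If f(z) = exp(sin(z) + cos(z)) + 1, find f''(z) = (-sin(2*z) - sqrt(2)*sin(z + pi/4) + 1)*exp(sin(z))*exp(cos(z))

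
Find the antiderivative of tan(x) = log(sec(x)) + C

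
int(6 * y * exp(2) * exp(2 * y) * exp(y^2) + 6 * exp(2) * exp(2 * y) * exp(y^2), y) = 3*exp((y + 1)^2 + 1) + C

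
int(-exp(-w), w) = exp(-w) + C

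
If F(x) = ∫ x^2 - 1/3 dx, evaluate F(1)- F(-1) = 0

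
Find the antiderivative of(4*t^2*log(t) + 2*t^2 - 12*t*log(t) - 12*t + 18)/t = 2*(t - 3)^2*log(t) + C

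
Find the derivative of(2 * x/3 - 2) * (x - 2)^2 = 2*x^2 - 28*x/3 + 32/3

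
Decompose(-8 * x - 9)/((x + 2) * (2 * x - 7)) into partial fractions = -74/(11*(2*x - 7)) - 7/(11*(x + 2))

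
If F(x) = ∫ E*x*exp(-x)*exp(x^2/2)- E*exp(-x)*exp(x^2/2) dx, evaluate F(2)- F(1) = E - exp(1/2)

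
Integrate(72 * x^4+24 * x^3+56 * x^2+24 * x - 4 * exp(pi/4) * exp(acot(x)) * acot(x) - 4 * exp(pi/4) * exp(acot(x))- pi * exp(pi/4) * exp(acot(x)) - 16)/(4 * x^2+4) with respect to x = 6*x^3 + 3*x^2 - 4*x + exp(acot(x) + pi/4)*acot(x) + pi*exp(acot(x) + pi/4)/4 + C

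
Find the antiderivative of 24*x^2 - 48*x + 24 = 8*x^3 - 24*x^2 + 24*x + C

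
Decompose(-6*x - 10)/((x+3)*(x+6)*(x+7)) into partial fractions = 8/(x + 7) - 26/(3*(x + 6)) + 2/(3*(x + 3))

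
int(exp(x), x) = exp(x) + C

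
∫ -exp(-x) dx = exp(-x) + C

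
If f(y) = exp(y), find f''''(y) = exp(y)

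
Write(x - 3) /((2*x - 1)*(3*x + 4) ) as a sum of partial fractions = 13/(11*(3*x + 4)) - 5/(11*(2*x - 1))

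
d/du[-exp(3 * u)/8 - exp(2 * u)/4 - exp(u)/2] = -3*exp(3*u)/8 - exp(2*u)/2 - exp(u)/2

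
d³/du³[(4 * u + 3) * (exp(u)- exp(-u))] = (4*u*exp(2*u) + 4*u + 15*exp(2*u) - 9)*exp(-u)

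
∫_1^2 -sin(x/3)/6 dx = -cos(1/3)/2 + cos(2/3)/2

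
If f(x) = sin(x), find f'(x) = cos(x)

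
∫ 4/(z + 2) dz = 4*log(z + 2) + C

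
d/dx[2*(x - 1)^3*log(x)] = (6*x^3*log(x) + 2*x^3 - 12*x^2*log(x) - 6*x^2 + 6*x*log(x) + 6*x - 2)/x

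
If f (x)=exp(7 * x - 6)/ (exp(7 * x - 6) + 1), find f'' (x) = (49*exp(7*x - 6) - 49*exp(14*x - 12))/(exp(-18)*exp(21*x) + 3*exp(-12)*exp(14*x) + 3*exp(-6)*exp(7*x) + 1)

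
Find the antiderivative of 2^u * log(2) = 2^u + C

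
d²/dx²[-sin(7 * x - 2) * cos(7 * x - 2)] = 98*sin(14*x - 4)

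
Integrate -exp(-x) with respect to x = exp(-x) + C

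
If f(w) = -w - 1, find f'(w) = -1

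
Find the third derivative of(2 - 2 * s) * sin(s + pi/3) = 2*s*cos(s + pi/3) + 6*sin(s + pi/3) - 2*cos(s + pi/3)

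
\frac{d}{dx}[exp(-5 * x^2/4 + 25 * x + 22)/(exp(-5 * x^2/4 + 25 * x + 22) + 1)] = (-5*x*exp(-5*x^2/4 + 25*x + 22) + 50*exp(-5*x^2/4 + 25*x + 22))/(2*exp(44)*exp(50*x)*exp(-5*x^2/2) + 4*exp(22)*exp(25*x)*exp(-5*x^2/4) + 2)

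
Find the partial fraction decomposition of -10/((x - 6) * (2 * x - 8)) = 5/(2*(x - 4)) - 5/(2*(x - 6))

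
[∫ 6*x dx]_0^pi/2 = 3*pi^2/4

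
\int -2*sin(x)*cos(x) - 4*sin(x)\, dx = (cos(x) + 2)^2 + C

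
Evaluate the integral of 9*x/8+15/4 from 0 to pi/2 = -16 - 9*pi/8 + (3*pi/8 + 4)^2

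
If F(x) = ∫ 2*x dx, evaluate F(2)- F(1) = 3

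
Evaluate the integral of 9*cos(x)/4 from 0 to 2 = 9*sin(2)/4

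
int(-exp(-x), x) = exp(-x) + C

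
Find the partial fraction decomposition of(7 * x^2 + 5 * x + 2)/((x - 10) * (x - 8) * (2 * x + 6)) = 25/(143*(x + 3)) - 245/(22*(x - 8)) + 188/(13*(x - 10))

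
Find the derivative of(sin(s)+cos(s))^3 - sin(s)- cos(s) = sqrt(2)*(3*sin(3*s + pi/4) + cos(s + pi/4))/2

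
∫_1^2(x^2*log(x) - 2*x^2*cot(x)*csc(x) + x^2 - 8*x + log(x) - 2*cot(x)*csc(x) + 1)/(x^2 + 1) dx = -4*log(5) - 2*csc(1) + 2*csc(2) + 6*log(2)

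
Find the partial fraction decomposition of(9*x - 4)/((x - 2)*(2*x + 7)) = 71/(11*(2*x + 7)) + 14/(11*(x - 2))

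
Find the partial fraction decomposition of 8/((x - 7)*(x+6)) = -8/(13*(x + 6)) + 8/(13*(x - 7))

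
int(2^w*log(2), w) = 2^w + C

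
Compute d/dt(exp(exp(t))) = exp(t + exp(t))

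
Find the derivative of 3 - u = -1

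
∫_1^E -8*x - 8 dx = -4*exp(2) - 8*E + 12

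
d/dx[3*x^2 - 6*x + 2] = 6*x - 6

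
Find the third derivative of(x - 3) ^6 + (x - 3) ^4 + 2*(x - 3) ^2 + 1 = 120*x^3 - 1080*x^2 + 3264*x - 3312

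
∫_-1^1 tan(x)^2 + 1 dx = 2*tan(1)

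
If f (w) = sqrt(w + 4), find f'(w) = 1/(2*sqrt(w + 4))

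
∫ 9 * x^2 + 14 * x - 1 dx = 3*x^3 + 7*x^2 - x + C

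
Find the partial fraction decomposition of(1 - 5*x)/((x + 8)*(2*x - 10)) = -41/(26*(x + 8)) - 12/(13*(x - 5))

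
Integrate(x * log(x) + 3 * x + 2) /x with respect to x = (x + 2)*(log(x) + 2) + C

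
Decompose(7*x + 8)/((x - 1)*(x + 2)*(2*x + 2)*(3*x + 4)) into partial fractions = -9/(7*(3*x + 4)) + 1/(2*(x + 2)) - 1/(4*(x + 1)) + 5/(28*(x - 1))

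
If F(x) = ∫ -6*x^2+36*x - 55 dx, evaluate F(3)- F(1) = -18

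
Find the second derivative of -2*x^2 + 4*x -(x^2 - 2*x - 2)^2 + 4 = -12*x^2 + 24*x - 4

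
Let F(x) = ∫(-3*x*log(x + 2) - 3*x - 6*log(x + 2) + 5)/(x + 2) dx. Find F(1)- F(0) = -5*log(2) + 2*log(3)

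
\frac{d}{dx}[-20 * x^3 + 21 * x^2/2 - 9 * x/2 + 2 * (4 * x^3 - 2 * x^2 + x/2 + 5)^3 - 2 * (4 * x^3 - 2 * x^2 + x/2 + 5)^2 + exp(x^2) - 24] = 1152*x^8 - 1536*x^7 + 1008*x^6 + 2304*x^5 - 2150*x^4 + 884*x^3 + 5331*x^2/4 + 2*x*exp(x^2) - 485*x + 121/2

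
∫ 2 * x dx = x^2 + C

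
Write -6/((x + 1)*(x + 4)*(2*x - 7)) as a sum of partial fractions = -8/(45*(2*x - 7)) - 2/(15*(x + 4)) + 2/(9*(x + 1))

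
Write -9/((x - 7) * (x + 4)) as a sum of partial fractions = 9/(11*(x + 4)) - 9/(11*(x - 7))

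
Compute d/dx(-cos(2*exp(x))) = 2*exp(x)*sin(2*exp(x))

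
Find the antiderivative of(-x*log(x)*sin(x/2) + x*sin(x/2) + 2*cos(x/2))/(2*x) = (log(x) - 1)*cos(x/2) + C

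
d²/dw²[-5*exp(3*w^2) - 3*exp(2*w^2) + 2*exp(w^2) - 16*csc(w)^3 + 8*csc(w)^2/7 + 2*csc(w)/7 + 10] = -180*w^2*exp(3*w^2) - 48*w^2*exp(2*w^2) + 8*w^2*exp(w^2) - 30*exp(3*w^2) - 12*exp(2*w^2) + 4*exp(w^2) - 2/(7*sin(w)) - 32/(7*sin(w)^2) + 1012/(7*sin(w)^3) + 48/(7*sin(w)^4) - 192/sin(w)^5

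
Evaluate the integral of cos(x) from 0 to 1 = sin(1)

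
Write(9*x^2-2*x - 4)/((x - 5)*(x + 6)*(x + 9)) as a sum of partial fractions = 743/(42*(x + 9)) - 332/(33*(x + 6)) + 211/(154*(x - 5))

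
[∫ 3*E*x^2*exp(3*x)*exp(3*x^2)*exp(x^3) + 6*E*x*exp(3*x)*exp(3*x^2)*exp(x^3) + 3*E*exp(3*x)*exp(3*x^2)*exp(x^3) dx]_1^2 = -exp(8) + exp(27)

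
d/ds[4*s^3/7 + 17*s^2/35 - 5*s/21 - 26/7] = 12*s^2/7 + 34*s/35 - 5/21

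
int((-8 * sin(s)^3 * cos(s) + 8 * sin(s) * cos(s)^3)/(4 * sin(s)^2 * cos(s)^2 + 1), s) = log(3/2 - cos(4*s)/2) + C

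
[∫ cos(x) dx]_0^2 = sin(2)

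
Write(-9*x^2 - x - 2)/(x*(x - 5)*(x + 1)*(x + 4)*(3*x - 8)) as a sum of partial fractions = 2781/(6160*(3*x - 8)) - 71/(1080*(x + 4)) + 5/(99*(x + 1)) - 116/(945*(x - 5)) - 1/(80*x)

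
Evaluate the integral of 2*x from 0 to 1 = 1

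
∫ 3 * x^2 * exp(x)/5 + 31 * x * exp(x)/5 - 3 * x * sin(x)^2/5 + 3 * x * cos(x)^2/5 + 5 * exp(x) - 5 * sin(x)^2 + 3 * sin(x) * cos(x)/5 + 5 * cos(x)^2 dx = (3*x + 25)*(2*x*exp(x) + sin(2*x))/10 + C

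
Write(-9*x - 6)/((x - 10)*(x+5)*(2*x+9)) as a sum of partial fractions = -138/(29*(2*x + 9)) + 13/(5*(x + 5)) - 32/(145*(x - 10))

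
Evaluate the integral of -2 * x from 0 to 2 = -4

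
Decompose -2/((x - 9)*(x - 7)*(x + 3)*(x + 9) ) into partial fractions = 1/(864*(x + 9)) - 1/(360*(x + 3)) + 1/(160*(x - 7)) - 1/(216*(x - 9))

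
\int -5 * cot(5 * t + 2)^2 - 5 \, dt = cot(5*t + 2) + C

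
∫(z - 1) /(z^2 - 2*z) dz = log(z*(z - 2))/2 + C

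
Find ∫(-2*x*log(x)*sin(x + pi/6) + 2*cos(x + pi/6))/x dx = 2*log(x)*cos(x + pi/6) + C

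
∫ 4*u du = 2*u^2 + C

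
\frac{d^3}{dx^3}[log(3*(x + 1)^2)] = 4/(x^3 + 3*x^2 + 3*x + 1)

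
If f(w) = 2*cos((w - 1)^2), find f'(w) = 4*(1 - w)*sin(w^2 - 2*w + 1)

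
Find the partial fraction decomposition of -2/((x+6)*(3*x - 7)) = -6/(25*(3*x - 7)) + 2/(25*(x + 6))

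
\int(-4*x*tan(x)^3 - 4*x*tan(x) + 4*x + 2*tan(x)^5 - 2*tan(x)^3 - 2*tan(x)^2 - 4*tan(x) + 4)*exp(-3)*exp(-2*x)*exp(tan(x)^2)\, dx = (-2*x + tan(x)^2 - 3)*exp(-2*x + tan(x)^2 - 3) + C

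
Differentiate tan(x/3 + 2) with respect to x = tan(x/3 + 2)^2/3 + 1/3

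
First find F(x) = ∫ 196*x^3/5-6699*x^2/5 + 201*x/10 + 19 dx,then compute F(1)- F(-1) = -4276/5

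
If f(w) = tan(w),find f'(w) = cos(w)^(-2)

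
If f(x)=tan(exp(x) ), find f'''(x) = (6*(-1 + cos(exp(x))^(-2))^2*exp(2*x) - 6*exp(2*x) + 8*exp(2*x)/cos(exp(x))^2 + 6*exp(x)*sin(exp(x))/cos(exp(x))^3 + cos(exp(x))^(-2))*exp(x)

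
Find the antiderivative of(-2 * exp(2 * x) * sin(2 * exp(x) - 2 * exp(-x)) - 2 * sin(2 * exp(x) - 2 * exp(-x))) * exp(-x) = cos(4*sinh(x)) + C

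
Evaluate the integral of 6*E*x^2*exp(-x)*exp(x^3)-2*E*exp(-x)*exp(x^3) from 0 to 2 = -2*E + 2*exp(7)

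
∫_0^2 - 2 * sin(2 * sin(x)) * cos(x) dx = -1 + cos(2*sin(2))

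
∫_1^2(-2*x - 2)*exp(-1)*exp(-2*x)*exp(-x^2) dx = -exp(-4) + exp(-9)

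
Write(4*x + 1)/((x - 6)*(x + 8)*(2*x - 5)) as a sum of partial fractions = -44/(147*(2*x - 5)) - 31/(294*(x + 8)) + 25/(98*(x - 6))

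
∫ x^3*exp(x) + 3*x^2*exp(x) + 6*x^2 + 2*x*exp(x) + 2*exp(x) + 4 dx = x*(x^2 + 2)*(exp(x) + 2) + C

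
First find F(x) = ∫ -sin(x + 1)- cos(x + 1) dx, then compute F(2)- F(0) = cos(3) - cos(1) - sin(3) + sin(1)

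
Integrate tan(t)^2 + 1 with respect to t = tan(t) + C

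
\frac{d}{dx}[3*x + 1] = 3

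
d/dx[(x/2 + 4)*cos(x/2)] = -x*sin(x/2)/4 - 2*sin(x/2) + cos(x/2)/2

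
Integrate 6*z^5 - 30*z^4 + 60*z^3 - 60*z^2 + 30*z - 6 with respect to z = z^6 - 6*z^5 + 15*z^4 - 20*z^3 + 15*z^2 - 6*z + C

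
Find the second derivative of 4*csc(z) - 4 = -4/sin(z) + 8/sin(z)^3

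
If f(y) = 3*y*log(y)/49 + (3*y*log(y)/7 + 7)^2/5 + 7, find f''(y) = (18*y*log(y)^2 + 54*y*log(y) + 18*y + 309)/(245*y)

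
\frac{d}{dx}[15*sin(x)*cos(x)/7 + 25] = 15*cos(2*x)/7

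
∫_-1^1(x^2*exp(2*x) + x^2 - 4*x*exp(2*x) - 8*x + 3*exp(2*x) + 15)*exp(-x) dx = -20*exp(-1) + 20*E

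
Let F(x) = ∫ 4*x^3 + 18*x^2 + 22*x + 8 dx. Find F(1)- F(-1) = 28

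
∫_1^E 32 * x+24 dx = -49 + (-4*E - 3)^2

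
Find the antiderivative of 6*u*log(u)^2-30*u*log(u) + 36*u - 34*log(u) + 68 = -4*u*log(u) + 12*u + 3*(-u*log(u) + 3*u + 5)^2 + C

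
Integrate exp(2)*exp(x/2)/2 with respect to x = exp(x/2 + 2) + C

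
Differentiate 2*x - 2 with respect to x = 2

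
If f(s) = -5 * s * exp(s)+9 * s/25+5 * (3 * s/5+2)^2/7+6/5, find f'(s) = -5*s*exp(s) + 18*s/35 - 5*exp(s) + 363/175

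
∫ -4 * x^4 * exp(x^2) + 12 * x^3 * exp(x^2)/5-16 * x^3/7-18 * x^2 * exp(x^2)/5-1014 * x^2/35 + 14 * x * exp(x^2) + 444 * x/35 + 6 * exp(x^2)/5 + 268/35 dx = (2*x + 7*exp(x^2) + 35)*(-10*x^3 + 6*x^2 + 6*x + 29)/35 + C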